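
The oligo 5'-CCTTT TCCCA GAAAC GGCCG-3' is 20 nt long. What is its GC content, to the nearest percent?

Counting bases: A=4, C=8, T=4, G=4
G+C = 4 + 8 = 12 out of 20 bases
%GC = 12/20 × 100 = 60% ≈ 60%

60%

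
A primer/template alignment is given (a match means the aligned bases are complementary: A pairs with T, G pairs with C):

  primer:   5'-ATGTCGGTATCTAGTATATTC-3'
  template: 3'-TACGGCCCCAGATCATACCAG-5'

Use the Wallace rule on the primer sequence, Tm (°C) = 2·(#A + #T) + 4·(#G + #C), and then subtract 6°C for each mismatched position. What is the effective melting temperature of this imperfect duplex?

Primer base counts: A=5, T=9, G=4, C=3 → A+T=14, G+C=7
Perfect-match Tm = 2(14) + 4(7) = 28 + 28 = 56°C
Mismatches (positions where the bases are not complementary): 5 (at positions 4, 8, 9, 18, 19)
Effective Tm = 56 − 5×6 = 56 − 30 = 26°C

26°C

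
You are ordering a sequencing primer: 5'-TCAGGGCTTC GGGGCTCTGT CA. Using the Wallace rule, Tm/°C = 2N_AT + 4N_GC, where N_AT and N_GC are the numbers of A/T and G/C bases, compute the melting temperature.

Scanning the sequence gives T=6, G=8, A=2, C=6.
So N_AT = 8 and N_GC = 14.
Tm = 2(8) + 4(14) = 16 + 56 = 72°C

72°C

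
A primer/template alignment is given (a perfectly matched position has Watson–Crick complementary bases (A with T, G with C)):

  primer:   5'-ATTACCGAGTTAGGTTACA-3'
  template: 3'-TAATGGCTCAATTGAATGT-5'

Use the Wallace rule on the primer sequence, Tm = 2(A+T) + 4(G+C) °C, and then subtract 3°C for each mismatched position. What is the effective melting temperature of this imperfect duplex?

Primer base counts: A=6, T=6, G=4, C=3 → A+T=12, G+C=7
Perfect-match Tm = 2(12) + 4(7) = 24 + 28 = 52°C
Mismatches (positions where the bases are not complementary): 2 (at positions 13, 14)
Effective Tm = 52 − 2×3 = 52 − 6 = 46°C

46°C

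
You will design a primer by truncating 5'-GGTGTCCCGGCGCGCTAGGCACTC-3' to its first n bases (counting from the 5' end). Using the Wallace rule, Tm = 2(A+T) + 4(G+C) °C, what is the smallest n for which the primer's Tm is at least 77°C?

n = 22

First 21 bases: GGTGTCCCGGCGCGCTAGGCA → Tm = 74°C (< 77°C)
First 22 bases: GGTGTCCCGGCGCGCTAGGCAC → Tm = 78°C (≥ 77°C)
Each additional base adds 2°C (A/T) or 4°C (G/C), so Tm is non-decreasing in n; n = 22 is the first length to reach 77°C.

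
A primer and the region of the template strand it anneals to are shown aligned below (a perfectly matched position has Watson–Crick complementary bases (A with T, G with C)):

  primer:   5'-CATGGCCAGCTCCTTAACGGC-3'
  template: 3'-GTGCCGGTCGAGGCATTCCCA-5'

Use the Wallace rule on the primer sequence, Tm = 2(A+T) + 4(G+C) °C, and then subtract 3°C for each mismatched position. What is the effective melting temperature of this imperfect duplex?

56°C

Primer base counts: A=4, T=4, G=5, C=8 → A+T=8, G+C=13
Perfect-match Tm = 2(8) + 4(13) = 16 + 52 = 68°C
Mismatches (positions where the bases are not complementary): 4 (at positions 3, 14, 18, 21)
Effective Tm = 68 − 4×3 = 68 − 12 = 56°C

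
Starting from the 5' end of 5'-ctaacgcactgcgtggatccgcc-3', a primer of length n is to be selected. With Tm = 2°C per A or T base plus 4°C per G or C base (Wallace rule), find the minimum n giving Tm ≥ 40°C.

n = 13

First 12 bases: CTAACGCACTGC → Tm = 38°C (< 40°C)
First 13 bases: CTAACGCACTGCG → Tm = 42°C (≥ 40°C)
Since every base adds ≥2°C, Tm only increases with n, so the threshold is first crossed at n = 13.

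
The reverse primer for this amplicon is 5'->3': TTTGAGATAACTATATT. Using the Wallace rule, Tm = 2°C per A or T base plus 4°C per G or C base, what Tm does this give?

A=6, G=2, C=1, T=8
AT pairs contribute 14, GC pairs contribute 3.
Tm = 2(14) + 4(3) = 28 + 12 = 40°C

40°C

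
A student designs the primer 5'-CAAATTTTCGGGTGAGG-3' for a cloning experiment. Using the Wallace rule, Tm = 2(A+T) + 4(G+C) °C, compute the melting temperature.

50°C

Base counts: A=4, C=2, T=5, G=6
A+T = 9, G+C = 8
Tm = 2(9) + 4(8) = 18 + 32 = 50°C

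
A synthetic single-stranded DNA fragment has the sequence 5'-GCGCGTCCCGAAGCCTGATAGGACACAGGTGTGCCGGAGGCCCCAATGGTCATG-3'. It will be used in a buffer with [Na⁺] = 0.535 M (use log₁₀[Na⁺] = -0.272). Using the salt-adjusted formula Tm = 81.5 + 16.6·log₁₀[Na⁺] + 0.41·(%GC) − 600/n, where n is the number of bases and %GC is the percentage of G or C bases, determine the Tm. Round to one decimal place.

Length n = 54. T=8, G=19, A=11, C=16
G+C = 35, so %GC = 35/54 × 100 = 64.815%
Salt term: 16.6 × (-0.272) = -4.515
GC term: 0.41 × 64.815 = 26.574; length term: −600/54 = −11.111
Tm = 81.5 + (-4.515) + 26.574 − 11.111 = 92.448 → 92.4°C

92.4°C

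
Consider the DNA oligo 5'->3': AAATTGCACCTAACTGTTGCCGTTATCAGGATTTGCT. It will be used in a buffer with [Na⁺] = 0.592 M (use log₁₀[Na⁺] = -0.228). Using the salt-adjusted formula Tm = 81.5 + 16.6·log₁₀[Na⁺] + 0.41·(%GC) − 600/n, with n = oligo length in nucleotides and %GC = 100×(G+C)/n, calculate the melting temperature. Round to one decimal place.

78.1°C

Length n = 37. Counting bases: G=7, C=8, T=13, A=9
G+C = 15, so %GC = 15/37 × 100 = 40.541%
Salt term: 16.6 × (-0.228) = -3.785
GC term: 0.41 × 40.541 = 16.622; length term: −600/37 = −16.216
Tm = 81.5 + (-3.785) + 16.622 − 16.216 = 78.121 → 78.1°C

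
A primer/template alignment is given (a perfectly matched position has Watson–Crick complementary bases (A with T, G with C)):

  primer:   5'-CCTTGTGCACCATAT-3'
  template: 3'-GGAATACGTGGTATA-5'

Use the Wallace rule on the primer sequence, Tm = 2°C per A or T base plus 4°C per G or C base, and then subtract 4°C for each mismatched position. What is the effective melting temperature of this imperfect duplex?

Primer base counts: A=3, T=5, G=2, C=5 → A+T=8, G+C=7
Perfect-match Tm = 2(8) + 4(7) = 16 + 28 = 44°C
Mismatches (positions where the bases are not complementary): 1 (at position 5)
Effective Tm = 44 − 1×4 = 44 − 4 = 40°C

40°C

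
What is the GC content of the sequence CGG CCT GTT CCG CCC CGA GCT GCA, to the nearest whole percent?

Scanning the sequence gives A=2, T=4, C=11, G=7.
G+C = 7 + 11 = 18 out of 24 bases
%GC = 18/24 × 100 = 75% ≈ 75%

75%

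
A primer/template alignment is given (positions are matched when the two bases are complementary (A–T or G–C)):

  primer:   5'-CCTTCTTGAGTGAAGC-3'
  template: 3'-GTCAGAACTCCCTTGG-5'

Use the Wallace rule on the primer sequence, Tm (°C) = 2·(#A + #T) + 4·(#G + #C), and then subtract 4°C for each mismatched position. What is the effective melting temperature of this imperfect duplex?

Primer base counts: A=3, T=5, G=4, C=4 → A+T=8, G+C=8
Perfect-match Tm = 2(8) + 4(8) = 16 + 32 = 48°C
Mismatches (positions where the bases are not complementary): 4 (at positions 2, 3, 11, 15)
Effective Tm = 48 − 4×4 = 48 − 16 = 32°C

32°C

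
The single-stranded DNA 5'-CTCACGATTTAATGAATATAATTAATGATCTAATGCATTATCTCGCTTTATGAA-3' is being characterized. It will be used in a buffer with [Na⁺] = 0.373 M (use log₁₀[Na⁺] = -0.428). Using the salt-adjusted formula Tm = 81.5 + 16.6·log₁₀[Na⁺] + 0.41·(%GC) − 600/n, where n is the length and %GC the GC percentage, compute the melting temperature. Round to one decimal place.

73.9°C

Length n = 54. Counting bases: A=19, C=8, G=6, T=21
G+C = 14, so %GC = 14/54 × 100 = 25.926%
Salt term: 16.6 × (-0.428) = -7.105
GC term: 0.41 × 25.926 = 10.63; length term: −600/54 = −11.111
Tm = 81.5 + (-7.105) + 10.63 − 11.111 = 73.914 → 73.9°C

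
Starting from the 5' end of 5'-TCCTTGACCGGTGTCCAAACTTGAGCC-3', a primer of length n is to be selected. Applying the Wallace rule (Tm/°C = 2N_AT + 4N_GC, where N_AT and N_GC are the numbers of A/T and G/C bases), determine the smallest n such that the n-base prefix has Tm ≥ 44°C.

n = 14

First 13 bases: TCCTTGACCGGTG → Tm = 42°C (< 44°C)
First 14 bases: TCCTTGACCGGTGT → Tm = 44°C (≥ 44°C)
Each additional base adds 2°C (A/T) or 4°C (G/C), so Tm is non-decreasing in n; n = 14 is the first length to reach 44°C.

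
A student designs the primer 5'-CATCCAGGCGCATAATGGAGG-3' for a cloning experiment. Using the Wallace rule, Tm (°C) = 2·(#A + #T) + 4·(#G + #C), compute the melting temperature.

Base counts: A=6, C=5, T=3, G=7
AT pairs contribute 9, GC pairs contribute 12.
Tm = 2×9 + 4×12 = 66°C

66°C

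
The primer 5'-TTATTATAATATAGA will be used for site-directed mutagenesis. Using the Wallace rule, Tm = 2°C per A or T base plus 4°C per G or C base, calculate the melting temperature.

32°C

Scanning the sequence gives G=1, T=7, A=7, C=0.
AT pairs contribute 14, GC pairs contribute 1.
Tm = 4·1 + 2·14 = 4 + 28 = 32°C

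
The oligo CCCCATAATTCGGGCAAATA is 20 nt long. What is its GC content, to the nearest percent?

45%

A=7, C=6, T=4, G=3
G+C = 3 + 6 = 9 out of 20 bases
%GC = 9/20 × 100 = 45% ≈ 45%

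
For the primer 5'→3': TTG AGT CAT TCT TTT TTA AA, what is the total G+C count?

4

Scanning the sequence gives G=2, C=2, A=5, T=11.
G+C = 2 + 2 = 4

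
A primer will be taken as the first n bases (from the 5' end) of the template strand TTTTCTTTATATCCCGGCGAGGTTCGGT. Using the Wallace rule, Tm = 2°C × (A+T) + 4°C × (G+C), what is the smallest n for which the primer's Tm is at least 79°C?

First 26 bases: TTTTCTTTATATCCCGGCGAGGTTCG → Tm = 76°C (< 79°C)
First 27 bases: TTTTCTTTATATCCCGGCGAGGTTCGG → Tm = 80°C (≥ 79°C)
Since every base adds ≥2°C, Tm only increases with n, so the threshold is first crossed at n = 27.

n = 27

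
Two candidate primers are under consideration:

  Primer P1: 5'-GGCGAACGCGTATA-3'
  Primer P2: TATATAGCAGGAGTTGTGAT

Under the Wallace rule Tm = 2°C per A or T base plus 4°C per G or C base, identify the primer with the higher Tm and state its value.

Primer P1: A+T=6, G+C=8 → Tm = 2(6)+4(8) = 44°C
Primer P2: A+T=13, G+C=7 → Tm = 2(13)+4(7) = 54°C
44°C vs 54°C → primer P2 is higher.

Primer P2, 54°C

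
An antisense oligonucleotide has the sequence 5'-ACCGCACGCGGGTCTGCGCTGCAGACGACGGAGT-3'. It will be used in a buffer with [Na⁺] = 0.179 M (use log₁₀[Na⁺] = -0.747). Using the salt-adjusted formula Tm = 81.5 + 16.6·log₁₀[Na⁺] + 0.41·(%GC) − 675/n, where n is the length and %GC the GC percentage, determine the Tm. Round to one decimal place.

Length n = 34. Base counts: C=11, T=4, G=13, A=6
G+C = 24, so %GC = 24/34 × 100 = 70.588%
Salt term: 16.6 × (-0.747) = -12.4
GC term: 0.41 × 70.588 = 28.941; length term: −675/34 = −19.853
Tm = 81.5 + (-12.4) + 28.941 − 19.853 = 78.188 → 78.2°C

78.2°C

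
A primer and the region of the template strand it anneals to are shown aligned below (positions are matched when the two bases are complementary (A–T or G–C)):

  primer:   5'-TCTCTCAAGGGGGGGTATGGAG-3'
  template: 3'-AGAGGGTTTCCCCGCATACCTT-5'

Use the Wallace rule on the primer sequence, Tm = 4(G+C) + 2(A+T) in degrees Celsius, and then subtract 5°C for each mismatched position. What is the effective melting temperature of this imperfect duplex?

Primer base counts: A=4, T=5, G=10, C=3 → A+T=9, G+C=13
Perfect-match Tm = 2(9) + 4(13) = 18 + 52 = 70°C
Mismatches (positions where the bases are not complementary): 4 (at positions 5, 9, 14, 22)
Effective Tm = 70 − 4×5 = 70 − 20 = 50°C

50°C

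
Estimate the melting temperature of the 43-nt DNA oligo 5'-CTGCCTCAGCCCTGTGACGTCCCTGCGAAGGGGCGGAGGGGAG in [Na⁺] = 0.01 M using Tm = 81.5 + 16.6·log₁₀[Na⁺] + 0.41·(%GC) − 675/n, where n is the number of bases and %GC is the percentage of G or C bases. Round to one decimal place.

62.2°C

Length n = 43. Base counts: G=18, C=13, A=6, T=6
G+C = 31, so %GC = 31/43 × 100 = 72.093%
Salt term: 16.6 × (-2) = -33.2
GC term: 0.41 × 72.093 = 29.558; length term: −675/43 = −15.698
Tm = 81.5 + (-33.2) + 29.558 − 15.698 = 62.16 → 62.2°C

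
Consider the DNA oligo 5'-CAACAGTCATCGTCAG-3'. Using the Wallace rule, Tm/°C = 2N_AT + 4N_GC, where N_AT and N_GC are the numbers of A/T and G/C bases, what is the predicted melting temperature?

Counting bases: C=5, G=3, T=3, A=5
A+T = 8, G+C = 8
Tm = 4·8 + 2·8 = 32 + 16 = 48°C

48°C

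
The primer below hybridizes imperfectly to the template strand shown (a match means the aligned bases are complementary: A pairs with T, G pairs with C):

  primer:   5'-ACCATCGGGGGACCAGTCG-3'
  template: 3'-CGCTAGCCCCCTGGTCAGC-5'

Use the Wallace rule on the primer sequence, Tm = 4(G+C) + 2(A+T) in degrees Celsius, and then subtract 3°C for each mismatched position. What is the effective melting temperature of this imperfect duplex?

58°C

Primer base counts: A=4, T=2, G=7, C=6 → A+T=6, G+C=13
Perfect-match Tm = 2(6) + 4(13) = 12 + 52 = 64°C
Mismatches (positions where the bases are not complementary): 2 (at positions 1, 3)
Effective Tm = 64 − 2×3 = 64 − 6 = 58°C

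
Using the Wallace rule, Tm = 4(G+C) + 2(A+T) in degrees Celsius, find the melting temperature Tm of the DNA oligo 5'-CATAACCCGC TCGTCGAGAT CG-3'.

70°C

Scanning the sequence gives A=5, C=8, T=4, G=5.
A+T = 9, G+C = 13
Tm = 2×9 + 4×13 = 70°C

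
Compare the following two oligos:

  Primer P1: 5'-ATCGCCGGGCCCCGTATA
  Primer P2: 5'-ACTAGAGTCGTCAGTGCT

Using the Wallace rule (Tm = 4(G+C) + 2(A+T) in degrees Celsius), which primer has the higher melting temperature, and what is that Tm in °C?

Primer P1: A+T=6, G+C=12 → Tm = 2(6)+4(12) = 60°C
Primer P2: A+T=9, G+C=9 → Tm = 2(9)+4(9) = 54°C
60°C vs 54°C → primer P1 is higher.

Primer P1, 60°C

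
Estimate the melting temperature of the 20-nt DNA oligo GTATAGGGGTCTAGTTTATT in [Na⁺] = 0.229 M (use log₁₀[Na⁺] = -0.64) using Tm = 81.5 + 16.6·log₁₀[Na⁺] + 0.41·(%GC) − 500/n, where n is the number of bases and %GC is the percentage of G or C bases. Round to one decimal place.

Length n = 20. G=6, A=4, C=1, T=9
G+C = 7, so %GC = 7/20 × 100 = 35%
Salt term: 16.6 × (-0.64) = -10.624
GC term: 0.41 × 35 = 14.35; length term: −500/20 = −25
Tm = 81.5 + (-10.624) + 14.35 − 25 = 60.226 → 60.2°C

60.2°C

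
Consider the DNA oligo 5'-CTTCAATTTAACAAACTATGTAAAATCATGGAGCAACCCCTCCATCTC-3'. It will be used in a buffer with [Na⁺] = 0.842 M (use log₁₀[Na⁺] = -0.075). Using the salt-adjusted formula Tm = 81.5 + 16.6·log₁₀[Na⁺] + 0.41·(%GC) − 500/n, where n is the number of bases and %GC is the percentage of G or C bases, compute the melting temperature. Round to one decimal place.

Length n = 48. C=14, T=13, G=4, A=17
G+C = 18, so %GC = 18/48 × 100 = 37.5%
Salt term: 16.6 × (-0.075) = -1.245
GC term: 0.41 × 37.5 = 15.375; length term: −500/48 = −10.417
Tm = 81.5 + (-1.245) + 15.375 − 10.417 = 85.213 → 85.2°C

85.2°C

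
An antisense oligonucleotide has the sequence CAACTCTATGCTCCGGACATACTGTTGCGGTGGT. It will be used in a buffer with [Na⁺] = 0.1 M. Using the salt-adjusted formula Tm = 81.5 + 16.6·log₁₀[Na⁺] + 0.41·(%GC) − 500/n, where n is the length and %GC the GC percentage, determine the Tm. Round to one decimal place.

Length n = 34. Counting bases: C=9, A=6, G=9, T=10
G+C = 18, so %GC = 18/34 × 100 = 52.941%
Salt term: 16.6 × (-1) = -16.6
GC term: 0.41 × 52.941 = 21.706; length term: −500/34 = −14.706
Tm = 81.5 + (-16.6) + 21.706 − 14.706 = 71.9 → 71.9°C

71.9°C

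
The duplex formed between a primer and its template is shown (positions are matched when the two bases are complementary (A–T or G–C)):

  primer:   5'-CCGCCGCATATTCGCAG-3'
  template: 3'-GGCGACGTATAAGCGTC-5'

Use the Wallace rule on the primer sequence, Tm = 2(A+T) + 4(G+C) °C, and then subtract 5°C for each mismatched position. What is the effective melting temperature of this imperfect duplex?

51°C

Primer base counts: A=3, T=3, G=4, C=7 → A+T=6, G+C=11
Perfect-match Tm = 2(6) + 4(11) = 12 + 44 = 56°C
Mismatches (positions where the bases are not complementary): 1 (at position 5)
Effective Tm = 56 − 1×5 = 56 − 5 = 51°C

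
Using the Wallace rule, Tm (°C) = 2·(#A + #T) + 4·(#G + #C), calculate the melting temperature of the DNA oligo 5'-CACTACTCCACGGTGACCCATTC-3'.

T=5, C=10, G=3, A=5
So N_AT = 10 and N_GC = 13.
Tm = 2×10 + 4×13 = 72°C

72°C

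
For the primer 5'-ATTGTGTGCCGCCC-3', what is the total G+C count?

9

Base counts: A=1, C=5, G=4, T=4
G+C = 4 + 5 = 9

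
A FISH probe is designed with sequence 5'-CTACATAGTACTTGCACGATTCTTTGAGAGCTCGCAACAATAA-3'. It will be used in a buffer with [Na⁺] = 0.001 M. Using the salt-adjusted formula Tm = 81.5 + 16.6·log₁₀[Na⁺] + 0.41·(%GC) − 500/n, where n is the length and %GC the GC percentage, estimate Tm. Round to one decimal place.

36.3°C

Length n = 43. Base counts: G=7, C=10, T=12, A=14
G+C = 17, so %GC = 17/43 × 100 = 39.535%
Salt term: 16.6 × (-3) = -49.8
GC term: 0.41 × 39.535 = 16.209; length term: −500/43 = −11.628
Tm = 81.5 + (-49.8) + 16.209 − 11.628 = 36.281 → 36.3°C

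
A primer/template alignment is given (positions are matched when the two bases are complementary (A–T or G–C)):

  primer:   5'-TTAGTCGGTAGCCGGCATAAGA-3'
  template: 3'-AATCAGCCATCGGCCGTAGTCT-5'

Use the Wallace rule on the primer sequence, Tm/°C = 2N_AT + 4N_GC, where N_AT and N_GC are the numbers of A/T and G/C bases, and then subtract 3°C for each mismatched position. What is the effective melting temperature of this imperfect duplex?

Primer base counts: A=6, T=5, G=7, C=4 → A+T=11, G+C=11
Perfect-match Tm = 2(11) + 4(11) = 22 + 44 = 66°C
Mismatches (positions where the bases are not complementary): 1 (at position 19)
Effective Tm = 66 − 1×3 = 66 − 3 = 63°C

63°C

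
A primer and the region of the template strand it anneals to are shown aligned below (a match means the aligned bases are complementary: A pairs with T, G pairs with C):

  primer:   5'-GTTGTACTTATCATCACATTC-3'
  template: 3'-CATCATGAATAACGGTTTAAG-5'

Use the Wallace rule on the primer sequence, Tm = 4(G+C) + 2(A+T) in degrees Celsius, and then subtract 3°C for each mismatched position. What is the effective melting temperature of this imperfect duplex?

41°C

Primer base counts: A=5, T=9, G=2, C=5 → A+T=14, G+C=7
Perfect-match Tm = 2(14) + 4(7) = 28 + 28 = 56°C
Mismatches (positions where the bases are not complementary): 5 (at positions 3, 12, 13, 14, 17)
Effective Tm = 56 − 5×3 = 56 − 15 = 41°C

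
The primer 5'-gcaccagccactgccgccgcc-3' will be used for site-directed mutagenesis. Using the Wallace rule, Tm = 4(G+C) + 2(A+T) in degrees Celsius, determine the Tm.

76°C

Base counts: C=12, A=3, T=1, G=5
AT pairs contribute 4, GC pairs contribute 17.
Tm = 4·17 + 2·4 = 68 + 8 = 76°C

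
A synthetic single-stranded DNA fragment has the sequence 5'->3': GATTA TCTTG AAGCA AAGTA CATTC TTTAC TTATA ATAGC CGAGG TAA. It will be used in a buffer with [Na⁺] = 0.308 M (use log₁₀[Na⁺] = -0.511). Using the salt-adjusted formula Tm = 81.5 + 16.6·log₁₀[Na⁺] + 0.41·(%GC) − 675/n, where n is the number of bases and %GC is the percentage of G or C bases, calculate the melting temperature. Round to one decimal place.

71.8°C

Length n = 48. G=8, T=16, C=7, A=17
G+C = 15, so %GC = 15/48 × 100 = 31.25%
Salt term: 16.6 × (-0.511) = -8.483
GC term: 0.41 × 31.25 = 12.812; length term: −675/48 = −14.062
Tm = 81.5 + (-8.483) + 12.812 − 14.062 = 71.767 → 71.8°C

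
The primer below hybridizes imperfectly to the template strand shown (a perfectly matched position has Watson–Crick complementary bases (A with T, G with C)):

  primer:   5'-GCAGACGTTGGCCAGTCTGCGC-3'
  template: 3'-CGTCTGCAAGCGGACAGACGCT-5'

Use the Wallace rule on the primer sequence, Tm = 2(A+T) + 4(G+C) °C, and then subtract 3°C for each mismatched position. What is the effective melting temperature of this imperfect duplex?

65°C

Primer base counts: A=3, T=4, G=8, C=7 → A+T=7, G+C=15
Perfect-match Tm = 2(7) + 4(15) = 14 + 60 = 74°C
Mismatches (positions where the bases are not complementary): 3 (at positions 10, 14, 22)
Effective Tm = 74 − 3×3 = 74 − 9 = 65°C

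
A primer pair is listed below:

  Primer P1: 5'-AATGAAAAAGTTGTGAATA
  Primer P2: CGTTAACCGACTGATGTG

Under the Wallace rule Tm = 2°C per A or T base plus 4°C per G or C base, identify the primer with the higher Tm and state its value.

Primer P2, 54°C

Primer P1: A+T=15, G+C=4 → Tm = 2(15)+4(4) = 46°C
Primer P2: A+T=9, G+C=9 → Tm = 2(9)+4(9) = 54°C
46°C vs 54°C → primer P2 is higher.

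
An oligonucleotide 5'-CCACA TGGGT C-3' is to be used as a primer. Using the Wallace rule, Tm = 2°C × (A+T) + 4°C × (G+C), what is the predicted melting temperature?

36°C

Counting bases: G=3, C=4, T=2, A=2
So N_AT = 4 and N_GC = 7.
Tm = 4·7 + 2·4 = 28 + 8 = 36°C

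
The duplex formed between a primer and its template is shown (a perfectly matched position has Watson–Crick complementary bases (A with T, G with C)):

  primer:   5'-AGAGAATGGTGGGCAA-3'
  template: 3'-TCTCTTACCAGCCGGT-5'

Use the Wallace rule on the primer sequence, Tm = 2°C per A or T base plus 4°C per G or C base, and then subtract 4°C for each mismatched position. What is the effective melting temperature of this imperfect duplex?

40°C

Primer base counts: A=6, T=2, G=7, C=1 → A+T=8, G+C=8
Perfect-match Tm = 2(8) + 4(8) = 16 + 32 = 48°C
Mismatches (positions where the bases are not complementary): 2 (at positions 11, 15)
Effective Tm = 48 − 2×4 = 48 − 8 = 40°C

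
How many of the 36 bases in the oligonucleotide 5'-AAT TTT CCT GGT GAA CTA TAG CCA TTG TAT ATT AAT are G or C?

10

Base counts: G=5, C=5, A=11, T=15
Total G or C: 5 + 5 = 10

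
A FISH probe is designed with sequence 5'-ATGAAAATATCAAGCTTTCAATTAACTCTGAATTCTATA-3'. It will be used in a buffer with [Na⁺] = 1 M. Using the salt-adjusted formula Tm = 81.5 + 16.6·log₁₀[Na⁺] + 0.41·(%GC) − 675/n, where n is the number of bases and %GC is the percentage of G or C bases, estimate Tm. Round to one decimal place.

Length n = 39. Counting bases: G=3, C=6, A=16, T=14
G+C = 9, so %GC = 9/39 × 100 = 23.077%
Salt term: 16.6 × (0) = 0
GC term: 0.41 × 23.077 = 9.462; length term: −675/39 = −17.308
Tm = 81.5 + (0) + 9.462 − 17.308 = 73.654 → 73.7°C

73.7°C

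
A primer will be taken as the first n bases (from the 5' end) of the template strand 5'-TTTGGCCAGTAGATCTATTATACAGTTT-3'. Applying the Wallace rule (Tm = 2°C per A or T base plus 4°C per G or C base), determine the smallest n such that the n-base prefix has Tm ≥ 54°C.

First 19 bases: TTTGGCCAGTAGATCTATT → Tm = 52°C (< 54°C)
First 20 bases: TTTGGCCAGTAGATCTATTA → Tm = 54°C (≥ 54°C)
Each additional base adds 2°C (A/T) or 4°C (G/C), so Tm is non-decreasing in n; n = 20 is the first length to reach 54°C.

n = 20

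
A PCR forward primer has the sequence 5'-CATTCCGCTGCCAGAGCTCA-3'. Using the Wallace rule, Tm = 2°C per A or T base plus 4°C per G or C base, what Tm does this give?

T=4, C=8, A=4, G=4
AT pairs contribute 8, GC pairs contribute 12.
Tm = 4·12 + 2·8 = 48 + 16 = 64°C

64°C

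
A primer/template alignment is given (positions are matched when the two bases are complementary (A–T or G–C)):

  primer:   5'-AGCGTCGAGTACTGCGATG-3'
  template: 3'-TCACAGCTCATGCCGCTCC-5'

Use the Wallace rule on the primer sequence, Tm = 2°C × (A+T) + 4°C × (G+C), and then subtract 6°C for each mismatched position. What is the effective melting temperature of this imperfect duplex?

Primer base counts: A=4, T=4, G=7, C=4 → A+T=8, G+C=11
Perfect-match Tm = 2(8) + 4(11) = 16 + 44 = 60°C
Mismatches (positions where the bases are not complementary): 3 (at positions 3, 13, 18)
Effective Tm = 60 − 3×6 = 60 − 18 = 42°C

42°C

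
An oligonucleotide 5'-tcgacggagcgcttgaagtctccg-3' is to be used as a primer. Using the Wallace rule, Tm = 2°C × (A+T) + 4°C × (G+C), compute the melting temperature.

78°C

Base counts: A=4, T=5, G=8, C=7
AT pairs contribute 9, GC pairs contribute 15.
Tm = 4·15 + 2·9 = 60 + 18 = 78°C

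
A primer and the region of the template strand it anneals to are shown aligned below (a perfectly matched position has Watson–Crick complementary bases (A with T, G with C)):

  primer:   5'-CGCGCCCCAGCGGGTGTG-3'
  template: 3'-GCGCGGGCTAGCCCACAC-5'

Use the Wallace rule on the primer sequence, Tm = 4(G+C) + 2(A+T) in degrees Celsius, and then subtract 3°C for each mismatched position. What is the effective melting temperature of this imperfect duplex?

60°C

Primer base counts: A=1, T=2, G=8, C=7 → A+T=3, G+C=15
Perfect-match Tm = 2(3) + 4(15) = 6 + 60 = 66°C
Mismatches (positions where the bases are not complementary): 2 (at positions 8, 10)
Effective Tm = 66 − 2×3 = 66 − 6 = 60°C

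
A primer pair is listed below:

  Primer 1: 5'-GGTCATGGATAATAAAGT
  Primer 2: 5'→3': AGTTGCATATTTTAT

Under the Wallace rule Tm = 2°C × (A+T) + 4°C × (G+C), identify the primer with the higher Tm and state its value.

Primer 1, 48°C

Primer 1: A+T=12, G+C=6 → Tm = 2(12)+4(6) = 48°C
Primer 2: A+T=12, G+C=3 → Tm = 2(12)+4(3) = 36°C
48°C vs 36°C → primer 1 is higher.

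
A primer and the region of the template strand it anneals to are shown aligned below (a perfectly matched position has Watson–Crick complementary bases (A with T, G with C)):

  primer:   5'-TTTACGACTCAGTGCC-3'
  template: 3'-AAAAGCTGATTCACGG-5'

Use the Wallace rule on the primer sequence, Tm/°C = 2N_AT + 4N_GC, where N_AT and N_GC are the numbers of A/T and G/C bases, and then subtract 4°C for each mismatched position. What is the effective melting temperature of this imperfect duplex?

40°C

Primer base counts: A=3, T=5, G=3, C=5 → A+T=8, G+C=8
Perfect-match Tm = 2(8) + 4(8) = 16 + 32 = 48°C
Mismatches (positions where the bases are not complementary): 2 (at positions 4, 10)
Effective Tm = 48 − 2×4 = 48 − 8 = 40°C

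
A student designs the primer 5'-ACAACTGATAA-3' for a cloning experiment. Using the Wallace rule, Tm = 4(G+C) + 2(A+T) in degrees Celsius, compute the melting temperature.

28°C

Scanning the sequence gives G=1, A=6, C=2, T=2.
A+T = 8, G+C = 3
Tm = 4·3 + 2·8 = 12 + 16 = 28°C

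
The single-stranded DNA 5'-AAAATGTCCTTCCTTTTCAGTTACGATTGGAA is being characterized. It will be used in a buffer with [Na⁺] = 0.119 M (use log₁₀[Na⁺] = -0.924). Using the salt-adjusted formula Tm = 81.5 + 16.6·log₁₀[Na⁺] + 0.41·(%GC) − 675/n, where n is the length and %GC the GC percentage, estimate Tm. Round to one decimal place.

Length n = 32. C=6, G=5, A=9, T=12
G+C = 11, so %GC = 11/32 × 100 = 34.375%
Salt term: 16.6 × (-0.924) = -15.338
GC term: 0.41 × 34.375 = 14.094; length term: −675/32 = −21.094
Tm = 81.5 + (-15.338) + 14.094 − 21.094 = 59.162 → 59.2°C

59.2°C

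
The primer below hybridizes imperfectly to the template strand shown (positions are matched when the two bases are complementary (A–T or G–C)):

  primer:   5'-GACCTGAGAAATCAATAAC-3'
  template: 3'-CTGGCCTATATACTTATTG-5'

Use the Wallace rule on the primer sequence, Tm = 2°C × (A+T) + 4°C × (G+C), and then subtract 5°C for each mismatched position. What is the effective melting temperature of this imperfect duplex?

32°C

Primer base counts: A=9, T=3, G=3, C=4 → A+T=12, G+C=7
Perfect-match Tm = 2(12) + 4(7) = 24 + 28 = 52°C
Mismatches (positions where the bases are not complementary): 4 (at positions 5, 8, 10, 13)
Effective Tm = 52 − 4×5 = 52 − 20 = 32°C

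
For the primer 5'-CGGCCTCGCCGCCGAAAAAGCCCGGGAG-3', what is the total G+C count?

T=1, C=11, G=10, A=6
G+C = 10 + 11 = 21

21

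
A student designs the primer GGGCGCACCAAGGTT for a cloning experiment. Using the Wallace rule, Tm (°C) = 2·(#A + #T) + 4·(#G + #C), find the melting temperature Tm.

A=3, T=2, G=6, C=4
AT pairs contribute 5, GC pairs contribute 10.
Tm = 4·10 + 2·5 = 40 + 10 = 50°C

50°C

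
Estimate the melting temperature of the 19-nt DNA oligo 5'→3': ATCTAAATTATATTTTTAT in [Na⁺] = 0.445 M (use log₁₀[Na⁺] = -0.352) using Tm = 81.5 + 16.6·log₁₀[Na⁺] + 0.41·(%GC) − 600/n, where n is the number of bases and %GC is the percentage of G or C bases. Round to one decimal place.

46.2°C

Length n = 19. C=1, T=11, G=0, A=7
G+C = 1, so %GC = 1/19 × 100 = 5.263%
Salt term: 16.6 × (-0.352) = -5.843
GC term: 0.41 × 5.263 = 2.158; length term: −600/19 = −31.579
Tm = 81.5 + (-5.843) + 2.158 − 31.579 = 46.236 → 46.2°C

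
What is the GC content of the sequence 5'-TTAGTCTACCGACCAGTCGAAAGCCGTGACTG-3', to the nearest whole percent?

53%

Base counts: G=8, C=9, T=7, A=8
G+C = 8 + 9 = 17 out of 32 bases
%GC = 17/32 × 100 = 53.12% ≈ 53%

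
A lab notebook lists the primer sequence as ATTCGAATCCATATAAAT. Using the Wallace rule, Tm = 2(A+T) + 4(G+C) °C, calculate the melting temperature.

44°C

T=6, G=1, A=8, C=3
A+T = 14, G+C = 4
Tm = 2×14 + 4×4 = 44°C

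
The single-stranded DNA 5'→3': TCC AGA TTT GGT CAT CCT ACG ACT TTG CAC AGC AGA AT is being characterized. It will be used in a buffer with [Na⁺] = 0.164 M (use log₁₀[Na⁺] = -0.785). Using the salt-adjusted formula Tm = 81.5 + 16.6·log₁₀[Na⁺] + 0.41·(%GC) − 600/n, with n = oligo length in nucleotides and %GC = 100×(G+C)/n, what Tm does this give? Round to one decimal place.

71.0°C

Length n = 38. Base counts: A=10, T=11, G=7, C=10
G+C = 17, so %GC = 17/38 × 100 = 44.737%
Salt term: 16.6 × (-0.785) = -13.031
GC term: 0.41 × 44.737 = 18.342; length term: −600/38 = −15.789
Tm = 81.5 + (-13.031) + 18.342 − 15.789 = 71.022 → 71.0°C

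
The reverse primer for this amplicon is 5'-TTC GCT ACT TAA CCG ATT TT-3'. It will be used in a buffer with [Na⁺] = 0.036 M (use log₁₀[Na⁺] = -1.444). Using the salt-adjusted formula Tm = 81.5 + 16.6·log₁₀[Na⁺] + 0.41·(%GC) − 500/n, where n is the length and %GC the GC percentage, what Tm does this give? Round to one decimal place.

46.9°C

Length n = 20. Base counts: A=4, T=9, G=2, C=5
G+C = 7, so %GC = 7/20 × 100 = 35%
Salt term: 16.6 × (-1.444) = -23.97
GC term: 0.41 × 35 = 14.35; length term: −500/20 = −25
Tm = 81.5 + (-23.97) + 14.35 − 25 = 46.88 → 46.9°C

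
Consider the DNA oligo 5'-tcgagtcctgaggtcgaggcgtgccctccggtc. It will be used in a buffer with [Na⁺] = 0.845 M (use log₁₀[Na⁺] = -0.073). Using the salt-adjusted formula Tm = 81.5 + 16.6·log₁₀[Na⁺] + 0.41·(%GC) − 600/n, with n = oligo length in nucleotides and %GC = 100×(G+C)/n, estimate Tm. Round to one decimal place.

90.7°C

Length n = 33. C=11, A=3, G=12, T=7
G+C = 23, so %GC = 23/33 × 100 = 69.697%
Salt term: 16.6 × (-0.073) = -1.212
GC term: 0.41 × 69.697 = 28.576; length term: −600/33 = −18.182
Tm = 81.5 + (-1.212) + 28.576 − 18.182 = 90.682 → 90.7°C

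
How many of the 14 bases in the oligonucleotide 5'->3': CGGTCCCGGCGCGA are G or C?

Counting bases: C=6, A=1, T=1, G=6
Total G or C: 6 + 6 = 12

12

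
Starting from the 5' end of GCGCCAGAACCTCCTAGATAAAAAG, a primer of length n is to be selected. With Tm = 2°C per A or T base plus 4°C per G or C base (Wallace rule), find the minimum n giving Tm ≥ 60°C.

First 18 bases: GCGCCAGAACCTCCTAGA → Tm = 58°C (< 60°C)
First 19 bases: GCGCCAGAACCTCCTAGAT → Tm = 60°C (≥ 60°C)
Each additional base adds 2°C (A/T) or 4°C (G/C), so Tm is non-decreasing in n; n = 19 is the first length to reach 60°C.

n = 19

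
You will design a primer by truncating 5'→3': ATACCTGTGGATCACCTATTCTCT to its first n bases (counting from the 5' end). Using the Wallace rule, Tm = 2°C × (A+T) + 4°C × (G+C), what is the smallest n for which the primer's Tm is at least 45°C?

First 15 bases: ATACCTGTGGATCAC → Tm = 44°C (< 45°C)
First 16 bases: ATACCTGTGGATCACC → Tm = 48°C (≥ 45°C)
Each additional base adds 2°C (A/T) or 4°C (G/C), so Tm is non-decreasing in n; n = 16 is the first length to reach 45°C.

n = 16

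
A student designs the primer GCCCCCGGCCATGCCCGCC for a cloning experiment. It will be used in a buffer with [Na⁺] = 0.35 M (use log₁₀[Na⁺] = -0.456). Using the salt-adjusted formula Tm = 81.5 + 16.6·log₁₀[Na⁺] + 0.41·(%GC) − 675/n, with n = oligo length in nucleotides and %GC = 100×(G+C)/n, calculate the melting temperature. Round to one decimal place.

75.1°C

Length n = 19. C=12, T=1, G=5, A=1
G+C = 17, so %GC = 17/19 × 100 = 89.474%
Salt term: 16.6 × (-0.456) = -7.57
GC term: 0.41 × 89.474 = 36.684; length term: −675/19 = −35.526
Tm = 81.5 + (-7.57) + 36.684 − 35.526 = 75.088 → 75.1°C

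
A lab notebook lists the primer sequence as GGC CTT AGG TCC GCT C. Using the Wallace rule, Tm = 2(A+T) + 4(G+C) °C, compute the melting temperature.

54°C

Scanning the sequence gives T=4, A=1, G=5, C=6.
So N_AT = 5 and N_GC = 11.
Tm = 4·11 + 2·5 = 44 + 10 = 54°C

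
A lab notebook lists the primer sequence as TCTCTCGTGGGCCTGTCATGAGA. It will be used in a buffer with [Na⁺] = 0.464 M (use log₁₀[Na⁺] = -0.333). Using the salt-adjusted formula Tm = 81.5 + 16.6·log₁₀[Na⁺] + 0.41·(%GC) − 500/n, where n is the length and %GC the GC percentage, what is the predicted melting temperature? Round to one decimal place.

77.4°C

Length n = 23. Scanning the sequence gives T=7, G=7, A=3, C=6.
G+C = 13, so %GC = 13/23 × 100 = 56.522%
Salt term: 16.6 × (-0.333) = -5.528
GC term: 0.41 × 56.522 = 23.174; length term: −500/23 = −21.739
Tm = 81.5 + (-5.528) + 23.174 − 21.739 = 77.407 → 77.4°C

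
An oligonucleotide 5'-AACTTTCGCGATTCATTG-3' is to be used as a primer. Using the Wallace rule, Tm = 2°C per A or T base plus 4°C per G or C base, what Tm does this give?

Counting bases: C=4, G=3, A=4, T=7
AT pairs contribute 11, GC pairs contribute 7.
Tm = 2×11 + 4×7 = 50°C

50°C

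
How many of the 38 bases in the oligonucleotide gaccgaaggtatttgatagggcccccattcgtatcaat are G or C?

Base counts: T=10, A=10, C=9, G=9
Total G or C: 9 + 9 = 18

18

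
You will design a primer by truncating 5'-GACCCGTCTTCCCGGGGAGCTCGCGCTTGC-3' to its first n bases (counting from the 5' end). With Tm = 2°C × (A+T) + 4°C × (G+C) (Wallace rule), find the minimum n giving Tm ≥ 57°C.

n = 17

First 16 bases: GACCCGTCTTCCCGGG → Tm = 56°C (< 57°C)
First 17 bases: GACCCGTCTTCCCGGGG → Tm = 60°C (≥ 57°C)
Each additional base adds 2°C (A/T) or 4°C (G/C), so Tm is non-decreasing in n; n = 17 is the first length to reach 57°C.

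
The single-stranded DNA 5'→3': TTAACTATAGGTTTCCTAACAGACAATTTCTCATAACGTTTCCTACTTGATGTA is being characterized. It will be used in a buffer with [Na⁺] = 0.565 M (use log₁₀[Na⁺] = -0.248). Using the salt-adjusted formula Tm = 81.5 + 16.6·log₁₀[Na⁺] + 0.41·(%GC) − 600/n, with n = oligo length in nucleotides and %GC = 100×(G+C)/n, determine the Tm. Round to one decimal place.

79.2°C

Length n = 54. Scanning the sequence gives T=21, C=11, G=6, A=16.
G+C = 17, so %GC = 17/54 × 100 = 31.481%
Salt term: 16.6 × (-0.248) = -4.117
GC term: 0.41 × 31.481 = 12.907; length term: −600/54 = −11.111
Tm = 81.5 + (-4.117) + 12.907 − 11.111 = 79.179 → 79.2°C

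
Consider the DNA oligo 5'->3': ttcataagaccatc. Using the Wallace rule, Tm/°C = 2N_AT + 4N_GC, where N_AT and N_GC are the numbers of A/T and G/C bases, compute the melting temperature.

38°C

T=4, C=4, A=5, G=1
So N_AT = 9 and N_GC = 5.
Tm = 2(9) + 4(5) = 18 + 20 = 38°C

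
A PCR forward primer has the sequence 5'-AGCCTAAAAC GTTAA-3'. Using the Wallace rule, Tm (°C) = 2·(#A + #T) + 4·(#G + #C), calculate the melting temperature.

Base counts: G=2, A=7, T=3, C=3
A+T = 10, G+C = 5
Tm = 2(10) + 4(5) = 20 + 20 = 40°C

40°C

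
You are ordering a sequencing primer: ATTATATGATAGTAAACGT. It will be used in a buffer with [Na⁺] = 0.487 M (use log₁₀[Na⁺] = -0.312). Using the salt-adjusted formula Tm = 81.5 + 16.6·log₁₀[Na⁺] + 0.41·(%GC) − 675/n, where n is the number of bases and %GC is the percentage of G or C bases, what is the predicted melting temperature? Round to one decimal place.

Length n = 19. G=3, T=7, A=8, C=1
G+C = 4, so %GC = 4/19 × 100 = 21.053%
Salt term: 16.6 × (-0.312) = -5.179
GC term: 0.41 × 21.053 = 8.632; length term: −675/19 = −35.526
Tm = 81.5 + (-5.179) + 8.632 − 35.526 = 49.427 → 49.4°C

49.4°C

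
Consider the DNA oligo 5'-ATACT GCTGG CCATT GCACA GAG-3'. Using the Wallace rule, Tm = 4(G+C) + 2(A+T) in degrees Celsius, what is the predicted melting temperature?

70°C

T=5, G=6, A=6, C=6
So N_AT = 11 and N_GC = 12.
Tm = 2×11 + 4×12 = 70°C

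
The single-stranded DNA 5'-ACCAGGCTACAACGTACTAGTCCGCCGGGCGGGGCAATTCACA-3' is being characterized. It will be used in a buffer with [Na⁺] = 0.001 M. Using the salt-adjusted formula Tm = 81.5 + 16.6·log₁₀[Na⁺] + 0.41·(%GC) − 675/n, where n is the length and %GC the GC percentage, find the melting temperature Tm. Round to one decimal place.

40.8°C

Length n = 43. Base counts: C=14, T=6, G=12, A=11
G+C = 26, so %GC = 26/43 × 100 = 60.465%
Salt term: 16.6 × (-3) = -49.8
GC term: 0.41 × 60.465 = 24.791; length term: −675/43 = −15.698
Tm = 81.5 + (-49.8) + 24.791 − 15.698 = 40.793 → 40.8°C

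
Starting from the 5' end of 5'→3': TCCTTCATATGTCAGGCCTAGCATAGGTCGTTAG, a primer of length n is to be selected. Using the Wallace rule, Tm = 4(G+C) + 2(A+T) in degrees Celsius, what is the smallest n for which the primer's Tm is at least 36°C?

First 12 bases: TCCTTCATATGT → Tm = 32°C (< 36°C)
First 13 bases: TCCTTCATATGTC → Tm = 36°C (≥ 36°C)
Since every base adds ≥2°C, Tm only increases with n, so the threshold is first crossed at n = 13.

n = 13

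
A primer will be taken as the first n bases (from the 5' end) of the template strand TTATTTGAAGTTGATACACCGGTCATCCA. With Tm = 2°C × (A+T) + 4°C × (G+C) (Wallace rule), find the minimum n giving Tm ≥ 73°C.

n = 27

First 26 bases: TTATTTGAAGTTGATACACCGGTCAT → Tm = 70°C (< 73°C)
First 27 bases: TTATTTGAAGTTGATACACCGGTCATC → Tm = 74°C (≥ 73°C)
Each additional base adds 2°C (A/T) or 4°C (G/C), so Tm is non-decreasing in n; n = 27 is the first length to reach 73°C.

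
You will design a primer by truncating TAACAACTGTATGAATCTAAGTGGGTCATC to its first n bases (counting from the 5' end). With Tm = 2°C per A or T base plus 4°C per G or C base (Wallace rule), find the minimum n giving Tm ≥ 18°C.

n = 7

First 6 bases: TAACAA → Tm = 14°C (< 18°C)
First 7 bases: TAACAAC → Tm = 18°C (≥ 18°C)
Since every base adds ≥2°C, Tm only increases with n, so the threshold is first crossed at n = 7.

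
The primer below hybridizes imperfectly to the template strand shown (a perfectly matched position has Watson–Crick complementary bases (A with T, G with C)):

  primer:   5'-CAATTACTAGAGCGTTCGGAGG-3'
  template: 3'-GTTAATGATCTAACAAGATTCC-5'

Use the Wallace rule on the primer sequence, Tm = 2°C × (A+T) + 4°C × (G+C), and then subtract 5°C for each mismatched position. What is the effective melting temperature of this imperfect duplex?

Primer base counts: A=6, T=5, G=7, C=4 → A+T=11, G+C=11
Perfect-match Tm = 2(11) + 4(11) = 22 + 44 = 66°C
Mismatches (positions where the bases are not complementary): 4 (at positions 12, 13, 18, 19)
Effective Tm = 66 − 4×5 = 66 − 20 = 46°C

46°C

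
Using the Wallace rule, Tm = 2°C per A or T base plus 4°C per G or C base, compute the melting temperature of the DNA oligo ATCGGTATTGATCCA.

42°C

Base counts: T=5, C=3, G=3, A=4
AT pairs contribute 9, GC pairs contribute 6.
Tm = 4·6 + 2·9 = 24 + 18 = 42°C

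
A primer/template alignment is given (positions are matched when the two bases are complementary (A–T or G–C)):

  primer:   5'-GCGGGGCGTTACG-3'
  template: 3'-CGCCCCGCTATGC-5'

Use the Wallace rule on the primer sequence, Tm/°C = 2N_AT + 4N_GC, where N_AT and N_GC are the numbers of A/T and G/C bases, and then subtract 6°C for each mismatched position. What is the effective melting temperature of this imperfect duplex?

Primer base counts: A=1, T=2, G=7, C=3 → A+T=3, G+C=10
Perfect-match Tm = 2(3) + 4(10) = 6 + 40 = 46°C
Mismatches (positions where the bases are not complementary): 1 (at position 9)
Effective Tm = 46 − 1×6 = 46 − 6 = 40°C

40°C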